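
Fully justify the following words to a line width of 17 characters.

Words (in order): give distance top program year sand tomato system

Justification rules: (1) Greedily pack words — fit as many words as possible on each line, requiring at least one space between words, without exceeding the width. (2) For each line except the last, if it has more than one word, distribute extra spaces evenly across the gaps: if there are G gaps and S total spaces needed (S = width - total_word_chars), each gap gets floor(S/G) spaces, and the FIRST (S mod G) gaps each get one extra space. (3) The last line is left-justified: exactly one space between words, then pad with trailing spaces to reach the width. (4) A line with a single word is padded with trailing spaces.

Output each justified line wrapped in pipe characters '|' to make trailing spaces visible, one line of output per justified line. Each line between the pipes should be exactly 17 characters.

Answer: |give distance top|
|program year sand|
|tomato system    |

Derivation:
Line 1: ['give', 'distance', 'top'] (min_width=17, slack=0)
Line 2: ['program', 'year', 'sand'] (min_width=17, slack=0)
Line 3: ['tomato', 'system'] (min_width=13, slack=4)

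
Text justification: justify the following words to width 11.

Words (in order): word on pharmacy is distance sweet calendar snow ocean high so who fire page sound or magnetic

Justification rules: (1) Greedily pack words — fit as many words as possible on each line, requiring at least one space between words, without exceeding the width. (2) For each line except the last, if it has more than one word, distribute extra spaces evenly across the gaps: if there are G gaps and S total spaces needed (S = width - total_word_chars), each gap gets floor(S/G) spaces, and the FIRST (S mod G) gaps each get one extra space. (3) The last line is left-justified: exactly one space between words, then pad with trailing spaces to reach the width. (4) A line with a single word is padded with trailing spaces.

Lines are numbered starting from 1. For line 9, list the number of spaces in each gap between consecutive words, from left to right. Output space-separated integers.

Answer: 4

Derivation:
Line 1: ['word', 'on'] (min_width=7, slack=4)
Line 2: ['pharmacy', 'is'] (min_width=11, slack=0)
Line 3: ['distance'] (min_width=8, slack=3)
Line 4: ['sweet'] (min_width=5, slack=6)
Line 5: ['calendar'] (min_width=8, slack=3)
Line 6: ['snow', 'ocean'] (min_width=10, slack=1)
Line 7: ['high', 'so', 'who'] (min_width=11, slack=0)
Line 8: ['fire', 'page'] (min_width=9, slack=2)
Line 9: ['sound', 'or'] (min_width=8, slack=3)
Line 10: ['magnetic'] (min_width=8, slack=3)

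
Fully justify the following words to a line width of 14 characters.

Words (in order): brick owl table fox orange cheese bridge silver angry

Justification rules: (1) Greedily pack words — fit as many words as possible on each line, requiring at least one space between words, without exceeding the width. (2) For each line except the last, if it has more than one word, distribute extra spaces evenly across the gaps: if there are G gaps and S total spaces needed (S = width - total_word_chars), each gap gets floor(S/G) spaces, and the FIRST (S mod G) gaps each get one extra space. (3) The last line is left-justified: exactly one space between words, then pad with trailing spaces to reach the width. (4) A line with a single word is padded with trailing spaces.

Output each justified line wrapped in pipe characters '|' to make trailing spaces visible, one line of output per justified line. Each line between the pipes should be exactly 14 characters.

Answer: |brick      owl|
|table      fox|
|orange  cheese|
|bridge  silver|
|angry         |

Derivation:
Line 1: ['brick', 'owl'] (min_width=9, slack=5)
Line 2: ['table', 'fox'] (min_width=9, slack=5)
Line 3: ['orange', 'cheese'] (min_width=13, slack=1)
Line 4: ['bridge', 'silver'] (min_width=13, slack=1)
Line 5: ['angry'] (min_width=5, slack=9)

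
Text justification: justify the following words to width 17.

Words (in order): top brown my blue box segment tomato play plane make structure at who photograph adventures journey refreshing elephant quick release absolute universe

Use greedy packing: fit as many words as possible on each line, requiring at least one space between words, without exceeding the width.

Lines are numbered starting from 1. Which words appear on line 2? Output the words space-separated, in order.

Line 1: ['top', 'brown', 'my', 'blue'] (min_width=17, slack=0)
Line 2: ['box', 'segment'] (min_width=11, slack=6)
Line 3: ['tomato', 'play', 'plane'] (min_width=17, slack=0)
Line 4: ['make', 'structure', 'at'] (min_width=17, slack=0)
Line 5: ['who', 'photograph'] (min_width=14, slack=3)
Line 6: ['adventures'] (min_width=10, slack=7)
Line 7: ['journey'] (min_width=7, slack=10)
Line 8: ['refreshing'] (min_width=10, slack=7)
Line 9: ['elephant', 'quick'] (min_width=14, slack=3)
Line 10: ['release', 'absolute'] (min_width=16, slack=1)
Line 11: ['universe'] (min_width=8, slack=9)

Answer: box segment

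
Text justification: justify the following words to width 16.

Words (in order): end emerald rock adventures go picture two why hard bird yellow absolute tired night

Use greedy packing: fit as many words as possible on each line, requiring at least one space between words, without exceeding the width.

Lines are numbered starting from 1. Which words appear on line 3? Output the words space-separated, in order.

Line 1: ['end', 'emerald', 'rock'] (min_width=16, slack=0)
Line 2: ['adventures', 'go'] (min_width=13, slack=3)
Line 3: ['picture', 'two', 'why'] (min_width=15, slack=1)
Line 4: ['hard', 'bird', 'yellow'] (min_width=16, slack=0)
Line 5: ['absolute', 'tired'] (min_width=14, slack=2)
Line 6: ['night'] (min_width=5, slack=11)

Answer: picture two why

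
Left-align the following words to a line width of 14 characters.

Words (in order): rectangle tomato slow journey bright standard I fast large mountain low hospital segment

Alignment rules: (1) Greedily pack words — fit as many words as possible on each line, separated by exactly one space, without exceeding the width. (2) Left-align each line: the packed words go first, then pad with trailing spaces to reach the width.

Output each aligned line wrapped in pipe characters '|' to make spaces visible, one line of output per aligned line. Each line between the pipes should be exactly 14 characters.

Line 1: ['rectangle'] (min_width=9, slack=5)
Line 2: ['tomato', 'slow'] (min_width=11, slack=3)
Line 3: ['journey', 'bright'] (min_width=14, slack=0)
Line 4: ['standard', 'I'] (min_width=10, slack=4)
Line 5: ['fast', 'large'] (min_width=10, slack=4)
Line 6: ['mountain', 'low'] (min_width=12, slack=2)
Line 7: ['hospital'] (min_width=8, slack=6)
Line 8: ['segment'] (min_width=7, slack=7)

Answer: |rectangle     |
|tomato slow   |
|journey bright|
|standard I    |
|fast large    |
|mountain low  |
|hospital      |
|segment       |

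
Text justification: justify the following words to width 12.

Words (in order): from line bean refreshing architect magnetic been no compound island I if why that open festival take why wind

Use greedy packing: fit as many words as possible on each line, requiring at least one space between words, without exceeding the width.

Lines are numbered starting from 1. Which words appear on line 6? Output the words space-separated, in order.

Answer: been no

Derivation:
Line 1: ['from', 'line'] (min_width=9, slack=3)
Line 2: ['bean'] (min_width=4, slack=8)
Line 3: ['refreshing'] (min_width=10, slack=2)
Line 4: ['architect'] (min_width=9, slack=3)
Line 5: ['magnetic'] (min_width=8, slack=4)
Line 6: ['been', 'no'] (min_width=7, slack=5)
Line 7: ['compound'] (min_width=8, slack=4)
Line 8: ['island', 'I', 'if'] (min_width=11, slack=1)
Line 9: ['why', 'that'] (min_width=8, slack=4)
Line 10: ['open'] (min_width=4, slack=8)
Line 11: ['festival'] (min_width=8, slack=4)
Line 12: ['take', 'why'] (min_width=8, slack=4)
Line 13: ['wind'] (min_width=4, slack=8)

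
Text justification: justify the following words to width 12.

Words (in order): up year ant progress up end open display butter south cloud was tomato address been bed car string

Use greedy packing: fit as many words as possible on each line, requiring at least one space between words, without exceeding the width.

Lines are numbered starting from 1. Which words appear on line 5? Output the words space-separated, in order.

Line 1: ['up', 'year', 'ant'] (min_width=11, slack=1)
Line 2: ['progress', 'up'] (min_width=11, slack=1)
Line 3: ['end', 'open'] (min_width=8, slack=4)
Line 4: ['display'] (min_width=7, slack=5)
Line 5: ['butter', 'south'] (min_width=12, slack=0)
Line 6: ['cloud', 'was'] (min_width=9, slack=3)
Line 7: ['tomato'] (min_width=6, slack=6)
Line 8: ['address', 'been'] (min_width=12, slack=0)
Line 9: ['bed', 'car'] (min_width=7, slack=5)
Line 10: ['string'] (min_width=6, slack=6)

Answer: butter south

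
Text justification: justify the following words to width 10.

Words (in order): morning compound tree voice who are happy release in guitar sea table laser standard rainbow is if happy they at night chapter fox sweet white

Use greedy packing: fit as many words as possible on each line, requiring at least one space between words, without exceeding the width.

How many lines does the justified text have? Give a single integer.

Line 1: ['morning'] (min_width=7, slack=3)
Line 2: ['compound'] (min_width=8, slack=2)
Line 3: ['tree', 'voice'] (min_width=10, slack=0)
Line 4: ['who', 'are'] (min_width=7, slack=3)
Line 5: ['happy'] (min_width=5, slack=5)
Line 6: ['release', 'in'] (min_width=10, slack=0)
Line 7: ['guitar', 'sea'] (min_width=10, slack=0)
Line 8: ['table'] (min_width=5, slack=5)
Line 9: ['laser'] (min_width=5, slack=5)
Line 10: ['standard'] (min_width=8, slack=2)
Line 11: ['rainbow', 'is'] (min_width=10, slack=0)
Line 12: ['if', 'happy'] (min_width=8, slack=2)
Line 13: ['they', 'at'] (min_width=7, slack=3)
Line 14: ['night'] (min_width=5, slack=5)
Line 15: ['chapter'] (min_width=7, slack=3)
Line 16: ['fox', 'sweet'] (min_width=9, slack=1)
Line 17: ['white'] (min_width=5, slack=5)
Total lines: 17

Answer: 17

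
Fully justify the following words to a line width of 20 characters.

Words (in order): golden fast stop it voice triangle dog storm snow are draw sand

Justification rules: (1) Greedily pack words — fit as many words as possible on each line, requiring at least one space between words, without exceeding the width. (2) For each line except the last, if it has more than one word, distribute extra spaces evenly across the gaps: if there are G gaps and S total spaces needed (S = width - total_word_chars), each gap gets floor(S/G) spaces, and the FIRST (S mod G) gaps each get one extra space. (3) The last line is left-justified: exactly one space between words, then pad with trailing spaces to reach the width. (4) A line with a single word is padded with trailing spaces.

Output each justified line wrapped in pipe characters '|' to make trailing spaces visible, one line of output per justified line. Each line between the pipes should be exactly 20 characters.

Line 1: ['golden', 'fast', 'stop', 'it'] (min_width=19, slack=1)
Line 2: ['voice', 'triangle', 'dog'] (min_width=18, slack=2)
Line 3: ['storm', 'snow', 'are', 'draw'] (min_width=19, slack=1)
Line 4: ['sand'] (min_width=4, slack=16)

Answer: |golden  fast stop it|
|voice  triangle  dog|
|storm  snow are draw|
|sand                |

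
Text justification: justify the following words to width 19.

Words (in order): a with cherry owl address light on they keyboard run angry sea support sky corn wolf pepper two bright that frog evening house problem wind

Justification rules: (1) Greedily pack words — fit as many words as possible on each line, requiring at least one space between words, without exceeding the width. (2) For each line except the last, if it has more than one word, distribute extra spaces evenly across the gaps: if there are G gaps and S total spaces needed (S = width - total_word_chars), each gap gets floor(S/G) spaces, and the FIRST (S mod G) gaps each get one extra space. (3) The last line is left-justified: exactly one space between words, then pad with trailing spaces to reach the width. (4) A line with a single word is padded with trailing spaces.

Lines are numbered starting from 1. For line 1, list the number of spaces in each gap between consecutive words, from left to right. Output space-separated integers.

Line 1: ['a', 'with', 'cherry', 'owl'] (min_width=17, slack=2)
Line 2: ['address', 'light', 'on'] (min_width=16, slack=3)
Line 3: ['they', 'keyboard', 'run'] (min_width=17, slack=2)
Line 4: ['angry', 'sea', 'support'] (min_width=17, slack=2)
Line 5: ['sky', 'corn', 'wolf'] (min_width=13, slack=6)
Line 6: ['pepper', 'two', 'bright'] (min_width=17, slack=2)
Line 7: ['that', 'frog', 'evening'] (min_width=17, slack=2)
Line 8: ['house', 'problem', 'wind'] (min_width=18, slack=1)

Answer: 2 2 1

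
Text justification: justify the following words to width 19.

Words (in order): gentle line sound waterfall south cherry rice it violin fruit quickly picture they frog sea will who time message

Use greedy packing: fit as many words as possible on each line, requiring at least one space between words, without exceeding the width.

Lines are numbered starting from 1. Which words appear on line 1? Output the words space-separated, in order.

Answer: gentle line sound

Derivation:
Line 1: ['gentle', 'line', 'sound'] (min_width=17, slack=2)
Line 2: ['waterfall', 'south'] (min_width=15, slack=4)
Line 3: ['cherry', 'rice', 'it'] (min_width=14, slack=5)
Line 4: ['violin', 'fruit'] (min_width=12, slack=7)
Line 5: ['quickly', 'picture'] (min_width=15, slack=4)
Line 6: ['they', 'frog', 'sea', 'will'] (min_width=18, slack=1)
Line 7: ['who', 'time', 'message'] (min_width=16, slack=3)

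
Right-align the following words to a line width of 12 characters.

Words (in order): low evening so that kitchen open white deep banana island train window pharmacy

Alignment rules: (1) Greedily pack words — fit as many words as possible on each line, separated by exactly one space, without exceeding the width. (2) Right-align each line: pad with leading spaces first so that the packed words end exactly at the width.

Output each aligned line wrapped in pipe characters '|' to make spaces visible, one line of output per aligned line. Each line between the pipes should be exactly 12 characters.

Line 1: ['low', 'evening'] (min_width=11, slack=1)
Line 2: ['so', 'that'] (min_width=7, slack=5)
Line 3: ['kitchen', 'open'] (min_width=12, slack=0)
Line 4: ['white', 'deep'] (min_width=10, slack=2)
Line 5: ['banana'] (min_width=6, slack=6)
Line 6: ['island', 'train'] (min_width=12, slack=0)
Line 7: ['window'] (min_width=6, slack=6)
Line 8: ['pharmacy'] (min_width=8, slack=4)

Answer: | low evening|
|     so that|
|kitchen open|
|  white deep|
|      banana|
|island train|
|      window|
|    pharmacy|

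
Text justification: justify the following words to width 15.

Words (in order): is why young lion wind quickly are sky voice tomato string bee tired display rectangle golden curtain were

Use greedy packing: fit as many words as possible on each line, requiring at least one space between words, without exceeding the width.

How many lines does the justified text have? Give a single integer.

Answer: 9

Derivation:
Line 1: ['is', 'why', 'young'] (min_width=12, slack=3)
Line 2: ['lion', 'wind'] (min_width=9, slack=6)
Line 3: ['quickly', 'are', 'sky'] (min_width=15, slack=0)
Line 4: ['voice', 'tomato'] (min_width=12, slack=3)
Line 5: ['string', 'bee'] (min_width=10, slack=5)
Line 6: ['tired', 'display'] (min_width=13, slack=2)
Line 7: ['rectangle'] (min_width=9, slack=6)
Line 8: ['golden', 'curtain'] (min_width=14, slack=1)
Line 9: ['were'] (min_width=4, slack=11)
Total lines: 9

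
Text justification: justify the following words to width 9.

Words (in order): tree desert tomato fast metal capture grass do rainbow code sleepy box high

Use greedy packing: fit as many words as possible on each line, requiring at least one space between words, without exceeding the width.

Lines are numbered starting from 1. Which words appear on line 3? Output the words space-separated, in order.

Answer: tomato

Derivation:
Line 1: ['tree'] (min_width=4, slack=5)
Line 2: ['desert'] (min_width=6, slack=3)
Line 3: ['tomato'] (min_width=6, slack=3)
Line 4: ['fast'] (min_width=4, slack=5)
Line 5: ['metal'] (min_width=5, slack=4)
Line 6: ['capture'] (min_width=7, slack=2)
Line 7: ['grass', 'do'] (min_width=8, slack=1)
Line 8: ['rainbow'] (min_width=7, slack=2)
Line 9: ['code'] (min_width=4, slack=5)
Line 10: ['sleepy'] (min_width=6, slack=3)
Line 11: ['box', 'high'] (min_width=8, slack=1)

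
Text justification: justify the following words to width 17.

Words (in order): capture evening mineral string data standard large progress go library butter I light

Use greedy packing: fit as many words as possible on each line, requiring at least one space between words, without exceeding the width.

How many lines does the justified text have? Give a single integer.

Answer: 6

Derivation:
Line 1: ['capture', 'evening'] (min_width=15, slack=2)
Line 2: ['mineral', 'string'] (min_width=14, slack=3)
Line 3: ['data', 'standard'] (min_width=13, slack=4)
Line 4: ['large', 'progress', 'go'] (min_width=17, slack=0)
Line 5: ['library', 'butter', 'I'] (min_width=16, slack=1)
Line 6: ['light'] (min_width=5, slack=12)
Total lines: 6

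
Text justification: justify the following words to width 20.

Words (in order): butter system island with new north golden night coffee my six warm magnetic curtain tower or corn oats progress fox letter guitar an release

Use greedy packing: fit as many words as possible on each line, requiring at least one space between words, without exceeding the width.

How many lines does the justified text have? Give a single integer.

Line 1: ['butter', 'system', 'island'] (min_width=20, slack=0)
Line 2: ['with', 'new', 'north'] (min_width=14, slack=6)
Line 3: ['golden', 'night', 'coffee'] (min_width=19, slack=1)
Line 4: ['my', 'six', 'warm', 'magnetic'] (min_width=20, slack=0)
Line 5: ['curtain', 'tower', 'or'] (min_width=16, slack=4)
Line 6: ['corn', 'oats', 'progress'] (min_width=18, slack=2)
Line 7: ['fox', 'letter', 'guitar', 'an'] (min_width=20, slack=0)
Line 8: ['release'] (min_width=7, slack=13)
Total lines: 8

Answer: 8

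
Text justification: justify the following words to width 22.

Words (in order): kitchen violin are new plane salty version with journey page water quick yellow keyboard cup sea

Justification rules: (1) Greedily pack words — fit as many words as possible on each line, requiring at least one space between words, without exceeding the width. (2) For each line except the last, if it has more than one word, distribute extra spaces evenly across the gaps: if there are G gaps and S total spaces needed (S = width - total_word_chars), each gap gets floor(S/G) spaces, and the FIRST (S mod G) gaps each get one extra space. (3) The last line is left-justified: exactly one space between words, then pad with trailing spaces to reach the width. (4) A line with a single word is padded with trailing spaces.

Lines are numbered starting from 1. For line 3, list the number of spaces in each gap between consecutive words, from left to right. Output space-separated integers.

Answer: 4 3

Derivation:
Line 1: ['kitchen', 'violin', 'are', 'new'] (min_width=22, slack=0)
Line 2: ['plane', 'salty', 'version'] (min_width=19, slack=3)
Line 3: ['with', 'journey', 'page'] (min_width=17, slack=5)
Line 4: ['water', 'quick', 'yellow'] (min_width=18, slack=4)
Line 5: ['keyboard', 'cup', 'sea'] (min_width=16, slack=6)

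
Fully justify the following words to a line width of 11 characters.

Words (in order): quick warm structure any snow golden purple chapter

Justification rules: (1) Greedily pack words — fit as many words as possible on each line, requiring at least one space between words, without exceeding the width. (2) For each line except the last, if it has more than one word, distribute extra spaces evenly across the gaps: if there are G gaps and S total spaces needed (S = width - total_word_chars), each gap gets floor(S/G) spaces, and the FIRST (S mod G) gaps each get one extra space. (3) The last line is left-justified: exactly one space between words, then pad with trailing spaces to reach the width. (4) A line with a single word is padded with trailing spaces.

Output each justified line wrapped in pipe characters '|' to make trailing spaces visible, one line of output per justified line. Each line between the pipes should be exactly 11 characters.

Answer: |quick  warm|
|structure  |
|any    snow|
|golden     |
|purple     |
|chapter    |

Derivation:
Line 1: ['quick', 'warm'] (min_width=10, slack=1)
Line 2: ['structure'] (min_width=9, slack=2)
Line 3: ['any', 'snow'] (min_width=8, slack=3)
Line 4: ['golden'] (min_width=6, slack=5)
Line 5: ['purple'] (min_width=6, slack=5)
Line 6: ['chapter'] (min_width=7, slack=4)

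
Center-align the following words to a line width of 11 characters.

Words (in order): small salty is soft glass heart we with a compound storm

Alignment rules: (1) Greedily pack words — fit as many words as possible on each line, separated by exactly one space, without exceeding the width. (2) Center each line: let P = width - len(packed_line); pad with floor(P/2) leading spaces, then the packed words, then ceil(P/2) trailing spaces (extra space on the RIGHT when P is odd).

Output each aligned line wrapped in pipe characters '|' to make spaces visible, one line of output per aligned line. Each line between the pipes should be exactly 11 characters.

Answer: |small salty|
|  is soft  |
|glass heart|
| we with a |
| compound  |
|   storm   |

Derivation:
Line 1: ['small', 'salty'] (min_width=11, slack=0)
Line 2: ['is', 'soft'] (min_width=7, slack=4)
Line 3: ['glass', 'heart'] (min_width=11, slack=0)
Line 4: ['we', 'with', 'a'] (min_width=9, slack=2)
Line 5: ['compound'] (min_width=8, slack=3)
Line 6: ['storm'] (min_width=5, slack=6)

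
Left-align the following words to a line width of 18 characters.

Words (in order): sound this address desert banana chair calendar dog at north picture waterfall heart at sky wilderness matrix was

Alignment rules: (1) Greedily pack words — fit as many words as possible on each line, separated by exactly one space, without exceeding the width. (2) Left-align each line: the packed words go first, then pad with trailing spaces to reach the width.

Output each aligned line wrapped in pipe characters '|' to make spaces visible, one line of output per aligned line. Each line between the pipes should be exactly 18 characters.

Line 1: ['sound', 'this', 'address'] (min_width=18, slack=0)
Line 2: ['desert', 'banana'] (min_width=13, slack=5)
Line 3: ['chair', 'calendar', 'dog'] (min_width=18, slack=0)
Line 4: ['at', 'north', 'picture'] (min_width=16, slack=2)
Line 5: ['waterfall', 'heart', 'at'] (min_width=18, slack=0)
Line 6: ['sky', 'wilderness'] (min_width=14, slack=4)
Line 7: ['matrix', 'was'] (min_width=10, slack=8)

Answer: |sound this address|
|desert banana     |
|chair calendar dog|
|at north picture  |
|waterfall heart at|
|sky wilderness    |
|matrix was        |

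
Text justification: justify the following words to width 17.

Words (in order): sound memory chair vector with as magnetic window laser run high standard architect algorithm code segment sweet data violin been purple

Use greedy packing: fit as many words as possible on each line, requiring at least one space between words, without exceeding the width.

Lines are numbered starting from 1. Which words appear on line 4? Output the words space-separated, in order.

Answer: window laser run

Derivation:
Line 1: ['sound', 'memory'] (min_width=12, slack=5)
Line 2: ['chair', 'vector', 'with'] (min_width=17, slack=0)
Line 3: ['as', 'magnetic'] (min_width=11, slack=6)
Line 4: ['window', 'laser', 'run'] (min_width=16, slack=1)
Line 5: ['high', 'standard'] (min_width=13, slack=4)
Line 6: ['architect'] (min_width=9, slack=8)
Line 7: ['algorithm', 'code'] (min_width=14, slack=3)
Line 8: ['segment', 'sweet'] (min_width=13, slack=4)
Line 9: ['data', 'violin', 'been'] (min_width=16, slack=1)
Line 10: ['purple'] (min_width=6, slack=11)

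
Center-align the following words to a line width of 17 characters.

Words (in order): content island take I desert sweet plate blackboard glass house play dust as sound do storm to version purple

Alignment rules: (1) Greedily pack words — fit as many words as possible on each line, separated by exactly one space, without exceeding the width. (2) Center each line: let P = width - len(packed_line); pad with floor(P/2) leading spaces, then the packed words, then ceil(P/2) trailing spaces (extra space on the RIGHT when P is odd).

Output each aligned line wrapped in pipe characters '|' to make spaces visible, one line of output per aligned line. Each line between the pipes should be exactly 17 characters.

Answer: | content island  |
|  take I desert  |
|   sweet plate   |
|blackboard glass |
| house play dust |
|as sound do storm|
|to version purple|

Derivation:
Line 1: ['content', 'island'] (min_width=14, slack=3)
Line 2: ['take', 'I', 'desert'] (min_width=13, slack=4)
Line 3: ['sweet', 'plate'] (min_width=11, slack=6)
Line 4: ['blackboard', 'glass'] (min_width=16, slack=1)
Line 5: ['house', 'play', 'dust'] (min_width=15, slack=2)
Line 6: ['as', 'sound', 'do', 'storm'] (min_width=17, slack=0)
Line 7: ['to', 'version', 'purple'] (min_width=17, slack=0)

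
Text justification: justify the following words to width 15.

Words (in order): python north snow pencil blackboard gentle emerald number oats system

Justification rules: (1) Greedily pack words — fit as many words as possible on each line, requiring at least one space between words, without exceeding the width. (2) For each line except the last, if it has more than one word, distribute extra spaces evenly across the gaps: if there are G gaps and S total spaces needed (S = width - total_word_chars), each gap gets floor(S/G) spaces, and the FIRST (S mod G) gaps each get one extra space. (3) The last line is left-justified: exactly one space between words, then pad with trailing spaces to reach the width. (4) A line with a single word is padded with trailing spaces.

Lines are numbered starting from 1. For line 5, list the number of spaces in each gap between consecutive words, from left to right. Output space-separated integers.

Line 1: ['python', 'north'] (min_width=12, slack=3)
Line 2: ['snow', 'pencil'] (min_width=11, slack=4)
Line 3: ['blackboard'] (min_width=10, slack=5)
Line 4: ['gentle', 'emerald'] (min_width=14, slack=1)
Line 5: ['number', 'oats'] (min_width=11, slack=4)
Line 6: ['system'] (min_width=6, slack=9)

Answer: 5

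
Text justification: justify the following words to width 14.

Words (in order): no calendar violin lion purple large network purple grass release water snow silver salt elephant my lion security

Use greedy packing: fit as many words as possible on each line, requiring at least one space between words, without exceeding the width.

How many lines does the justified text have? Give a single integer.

Line 1: ['no', 'calendar'] (min_width=11, slack=3)
Line 2: ['violin', 'lion'] (min_width=11, slack=3)
Line 3: ['purple', 'large'] (min_width=12, slack=2)
Line 4: ['network', 'purple'] (min_width=14, slack=0)
Line 5: ['grass', 'release'] (min_width=13, slack=1)
Line 6: ['water', 'snow'] (min_width=10, slack=4)
Line 7: ['silver', 'salt'] (min_width=11, slack=3)
Line 8: ['elephant', 'my'] (min_width=11, slack=3)
Line 9: ['lion', 'security'] (min_width=13, slack=1)
Total lines: 9

Answer: 9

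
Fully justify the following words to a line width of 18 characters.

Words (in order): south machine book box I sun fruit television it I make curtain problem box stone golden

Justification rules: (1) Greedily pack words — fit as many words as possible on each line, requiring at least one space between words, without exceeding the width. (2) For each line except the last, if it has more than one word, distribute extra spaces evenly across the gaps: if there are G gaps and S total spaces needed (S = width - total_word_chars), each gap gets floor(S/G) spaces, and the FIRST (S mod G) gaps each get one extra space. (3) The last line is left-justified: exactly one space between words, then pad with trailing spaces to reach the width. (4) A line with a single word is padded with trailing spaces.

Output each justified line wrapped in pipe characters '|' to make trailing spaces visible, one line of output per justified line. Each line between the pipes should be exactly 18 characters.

Line 1: ['south', 'machine', 'book'] (min_width=18, slack=0)
Line 2: ['box', 'I', 'sun', 'fruit'] (min_width=15, slack=3)
Line 3: ['television', 'it', 'I'] (min_width=15, slack=3)
Line 4: ['make', 'curtain'] (min_width=12, slack=6)
Line 5: ['problem', 'box', 'stone'] (min_width=17, slack=1)
Line 6: ['golden'] (min_width=6, slack=12)

Answer: |south machine book|
|box  I  sun  fruit|
|television   it  I|
|make       curtain|
|problem  box stone|
|golden            |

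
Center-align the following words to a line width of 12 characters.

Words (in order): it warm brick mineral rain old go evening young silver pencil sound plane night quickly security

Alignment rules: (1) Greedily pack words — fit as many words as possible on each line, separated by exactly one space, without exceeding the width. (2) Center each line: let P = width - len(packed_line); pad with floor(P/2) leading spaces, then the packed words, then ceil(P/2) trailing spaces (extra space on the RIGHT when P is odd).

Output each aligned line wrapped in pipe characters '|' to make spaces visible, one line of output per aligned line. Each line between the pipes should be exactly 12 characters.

Answer: |  it warm   |
|   brick    |
|mineral rain|
|   old go   |
|  evening   |
|young silver|
|pencil sound|
|plane night |
|  quickly   |
|  security  |

Derivation:
Line 1: ['it', 'warm'] (min_width=7, slack=5)
Line 2: ['brick'] (min_width=5, slack=7)
Line 3: ['mineral', 'rain'] (min_width=12, slack=0)
Line 4: ['old', 'go'] (min_width=6, slack=6)
Line 5: ['evening'] (min_width=7, slack=5)
Line 6: ['young', 'silver'] (min_width=12, slack=0)
Line 7: ['pencil', 'sound'] (min_width=12, slack=0)
Line 8: ['plane', 'night'] (min_width=11, slack=1)
Line 9: ['quickly'] (min_width=7, slack=5)
Line 10: ['security'] (min_width=8, slack=4)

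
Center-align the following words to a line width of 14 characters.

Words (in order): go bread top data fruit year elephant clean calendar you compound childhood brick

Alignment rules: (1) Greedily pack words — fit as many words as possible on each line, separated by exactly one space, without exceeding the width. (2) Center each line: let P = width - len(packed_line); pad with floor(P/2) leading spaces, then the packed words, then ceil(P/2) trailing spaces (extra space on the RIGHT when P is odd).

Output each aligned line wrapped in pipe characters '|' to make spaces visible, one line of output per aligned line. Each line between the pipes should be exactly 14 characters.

Answer: | go bread top |
|  data fruit  |
|year elephant |
|clean calendar|
| you compound |
|  childhood   |
|    brick     |

Derivation:
Line 1: ['go', 'bread', 'top'] (min_width=12, slack=2)
Line 2: ['data', 'fruit'] (min_width=10, slack=4)
Line 3: ['year', 'elephant'] (min_width=13, slack=1)
Line 4: ['clean', 'calendar'] (min_width=14, slack=0)
Line 5: ['you', 'compound'] (min_width=12, slack=2)
Line 6: ['childhood'] (min_width=9, slack=5)
Line 7: ['brick'] (min_width=5, slack=9)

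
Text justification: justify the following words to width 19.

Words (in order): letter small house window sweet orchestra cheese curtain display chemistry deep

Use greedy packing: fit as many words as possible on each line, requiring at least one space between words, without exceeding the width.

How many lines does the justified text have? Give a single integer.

Line 1: ['letter', 'small', 'house'] (min_width=18, slack=1)
Line 2: ['window', 'sweet'] (min_width=12, slack=7)
Line 3: ['orchestra', 'cheese'] (min_width=16, slack=3)
Line 4: ['curtain', 'display'] (min_width=15, slack=4)
Line 5: ['chemistry', 'deep'] (min_width=14, slack=5)
Total lines: 5

Answer: 5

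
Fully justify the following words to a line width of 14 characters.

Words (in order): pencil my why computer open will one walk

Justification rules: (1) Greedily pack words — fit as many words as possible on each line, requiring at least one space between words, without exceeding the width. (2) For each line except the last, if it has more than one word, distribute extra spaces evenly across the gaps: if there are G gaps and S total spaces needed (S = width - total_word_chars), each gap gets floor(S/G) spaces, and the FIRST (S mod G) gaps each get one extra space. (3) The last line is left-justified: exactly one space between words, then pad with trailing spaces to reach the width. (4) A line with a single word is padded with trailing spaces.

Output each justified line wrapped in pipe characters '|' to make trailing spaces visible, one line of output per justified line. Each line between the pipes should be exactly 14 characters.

Line 1: ['pencil', 'my', 'why'] (min_width=13, slack=1)
Line 2: ['computer', 'open'] (min_width=13, slack=1)
Line 3: ['will', 'one', 'walk'] (min_width=13, slack=1)

Answer: |pencil  my why|
|computer  open|
|will one walk |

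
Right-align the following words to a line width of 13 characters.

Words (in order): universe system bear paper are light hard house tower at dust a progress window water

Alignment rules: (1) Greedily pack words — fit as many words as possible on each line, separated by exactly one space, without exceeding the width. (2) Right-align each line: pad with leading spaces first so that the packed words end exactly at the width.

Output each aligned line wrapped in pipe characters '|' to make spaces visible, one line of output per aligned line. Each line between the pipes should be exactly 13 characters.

Line 1: ['universe'] (min_width=8, slack=5)
Line 2: ['system', 'bear'] (min_width=11, slack=2)
Line 3: ['paper', 'are'] (min_width=9, slack=4)
Line 4: ['light', 'hard'] (min_width=10, slack=3)
Line 5: ['house', 'tower'] (min_width=11, slack=2)
Line 6: ['at', 'dust', 'a'] (min_width=9, slack=4)
Line 7: ['progress'] (min_width=8, slack=5)
Line 8: ['window', 'water'] (min_width=12, slack=1)

Answer: |     universe|
|  system bear|
|    paper are|
|   light hard|
|  house tower|
|    at dust a|
|     progress|
| window water|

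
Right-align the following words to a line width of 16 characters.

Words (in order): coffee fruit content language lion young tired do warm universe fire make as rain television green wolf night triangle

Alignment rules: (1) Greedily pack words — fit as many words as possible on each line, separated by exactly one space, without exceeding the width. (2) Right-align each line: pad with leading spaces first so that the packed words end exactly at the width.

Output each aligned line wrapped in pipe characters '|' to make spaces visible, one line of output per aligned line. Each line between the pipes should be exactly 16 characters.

Line 1: ['coffee', 'fruit'] (min_width=12, slack=4)
Line 2: ['content', 'language'] (min_width=16, slack=0)
Line 3: ['lion', 'young', 'tired'] (min_width=16, slack=0)
Line 4: ['do', 'warm', 'universe'] (min_width=16, slack=0)
Line 5: ['fire', 'make', 'as'] (min_width=12, slack=4)
Line 6: ['rain', 'television'] (min_width=15, slack=1)
Line 7: ['green', 'wolf', 'night'] (min_width=16, slack=0)
Line 8: ['triangle'] (min_width=8, slack=8)

Answer: |    coffee fruit|
|content language|
|lion young tired|
|do warm universe|
|    fire make as|
| rain television|
|green wolf night|
|        triangle|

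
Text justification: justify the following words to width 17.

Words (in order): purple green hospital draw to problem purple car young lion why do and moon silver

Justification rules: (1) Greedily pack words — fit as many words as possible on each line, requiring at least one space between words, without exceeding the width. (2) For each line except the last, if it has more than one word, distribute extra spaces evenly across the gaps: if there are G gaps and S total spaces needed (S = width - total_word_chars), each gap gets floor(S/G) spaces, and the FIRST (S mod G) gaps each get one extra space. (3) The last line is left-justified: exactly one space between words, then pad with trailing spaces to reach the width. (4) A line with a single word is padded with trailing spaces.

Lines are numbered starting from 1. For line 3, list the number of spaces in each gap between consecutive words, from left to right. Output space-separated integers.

Line 1: ['purple', 'green'] (min_width=12, slack=5)
Line 2: ['hospital', 'draw', 'to'] (min_width=16, slack=1)
Line 3: ['problem', 'purple'] (min_width=14, slack=3)
Line 4: ['car', 'young', 'lion'] (min_width=14, slack=3)
Line 5: ['why', 'do', 'and', 'moon'] (min_width=15, slack=2)
Line 6: ['silver'] (min_width=6, slack=11)

Answer: 4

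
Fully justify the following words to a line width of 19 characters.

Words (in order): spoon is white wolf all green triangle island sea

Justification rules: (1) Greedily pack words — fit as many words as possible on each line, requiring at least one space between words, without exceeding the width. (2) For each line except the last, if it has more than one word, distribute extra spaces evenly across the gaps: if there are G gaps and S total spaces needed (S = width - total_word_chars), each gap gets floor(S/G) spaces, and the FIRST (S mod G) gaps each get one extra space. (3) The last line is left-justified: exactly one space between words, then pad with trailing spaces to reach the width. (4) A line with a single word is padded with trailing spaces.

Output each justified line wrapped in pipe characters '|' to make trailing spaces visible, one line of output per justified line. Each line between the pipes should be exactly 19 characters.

Answer: |spoon is white wolf|
|all  green triangle|
|island sea         |

Derivation:
Line 1: ['spoon', 'is', 'white', 'wolf'] (min_width=19, slack=0)
Line 2: ['all', 'green', 'triangle'] (min_width=18, slack=1)
Line 3: ['island', 'sea'] (min_width=10, slack=9)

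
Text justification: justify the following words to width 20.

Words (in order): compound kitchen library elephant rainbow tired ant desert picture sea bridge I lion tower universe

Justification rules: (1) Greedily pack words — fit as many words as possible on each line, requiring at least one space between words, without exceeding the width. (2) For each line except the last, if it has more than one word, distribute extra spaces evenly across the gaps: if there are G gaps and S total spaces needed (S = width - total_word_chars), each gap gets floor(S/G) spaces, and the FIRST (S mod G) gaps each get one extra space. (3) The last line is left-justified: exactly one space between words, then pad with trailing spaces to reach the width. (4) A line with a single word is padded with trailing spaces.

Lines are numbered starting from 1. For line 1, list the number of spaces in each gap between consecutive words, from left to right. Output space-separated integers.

Answer: 5

Derivation:
Line 1: ['compound', 'kitchen'] (min_width=16, slack=4)
Line 2: ['library', 'elephant'] (min_width=16, slack=4)
Line 3: ['rainbow', 'tired', 'ant'] (min_width=17, slack=3)
Line 4: ['desert', 'picture', 'sea'] (min_width=18, slack=2)
Line 5: ['bridge', 'I', 'lion', 'tower'] (min_width=19, slack=1)
Line 6: ['universe'] (min_width=8, slack=12)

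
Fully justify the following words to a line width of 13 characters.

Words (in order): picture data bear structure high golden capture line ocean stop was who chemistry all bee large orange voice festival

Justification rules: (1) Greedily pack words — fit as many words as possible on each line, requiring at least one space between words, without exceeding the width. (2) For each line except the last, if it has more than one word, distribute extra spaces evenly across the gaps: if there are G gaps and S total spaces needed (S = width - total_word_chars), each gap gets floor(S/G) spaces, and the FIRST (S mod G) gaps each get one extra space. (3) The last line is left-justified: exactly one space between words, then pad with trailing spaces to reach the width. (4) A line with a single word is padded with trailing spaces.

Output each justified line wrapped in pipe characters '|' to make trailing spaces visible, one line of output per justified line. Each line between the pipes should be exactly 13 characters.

Answer: |picture  data|
|bear         |
|structure    |
|high   golden|
|capture  line|
|ocean    stop|
|was       who|
|chemistry all|
|bee     large|
|orange  voice|
|festival     |

Derivation:
Line 1: ['picture', 'data'] (min_width=12, slack=1)
Line 2: ['bear'] (min_width=4, slack=9)
Line 3: ['structure'] (min_width=9, slack=4)
Line 4: ['high', 'golden'] (min_width=11, slack=2)
Line 5: ['capture', 'line'] (min_width=12, slack=1)
Line 6: ['ocean', 'stop'] (min_width=10, slack=3)
Line 7: ['was', 'who'] (min_width=7, slack=6)
Line 8: ['chemistry', 'all'] (min_width=13, slack=0)
Line 9: ['bee', 'large'] (min_width=9, slack=4)
Line 10: ['orange', 'voice'] (min_width=12, slack=1)
Line 11: ['festival'] (min_width=8, slack=5)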